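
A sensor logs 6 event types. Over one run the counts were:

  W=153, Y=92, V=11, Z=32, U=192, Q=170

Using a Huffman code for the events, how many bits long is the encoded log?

1478

Greedily combine the two least-frequent nodes:
V(11) + Z(32) → 43
43 + Y(92) → 135
135 + W(153) → 288
Q(170) + U(192) → 362
288 + 362 → 650
The encoded length is the sum of every internal node's weight: 43 + 135 + 288 + 362 + 650 = 1478 bits.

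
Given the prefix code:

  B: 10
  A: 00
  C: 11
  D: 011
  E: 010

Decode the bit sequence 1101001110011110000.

CEDBDCAA

Read left to right; each codeword is recognised as soon as it completes (prefix code):
  11→C | 010→E | 011→D | 10→B | 011→D | 11→C | 00→A | 00→A
Decoded message: CEDBDCAA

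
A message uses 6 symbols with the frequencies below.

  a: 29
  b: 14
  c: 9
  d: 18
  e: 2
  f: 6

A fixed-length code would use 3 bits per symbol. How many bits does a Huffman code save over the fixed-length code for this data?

Fixed-length: 3 bits × 78 symbols = 234 bits.
Huffman merges:
combine e(2), f(6) → 8
combine 8, c(9) → 17
combine b(14), 17 → 31
combine d(18), a(29) → 47
combine 31, 47 → 78
Huffman total = 8 + 17 + 31 + 47 + 78 = 181 bits.
Saving = 234 − 181 = 53 bits.

53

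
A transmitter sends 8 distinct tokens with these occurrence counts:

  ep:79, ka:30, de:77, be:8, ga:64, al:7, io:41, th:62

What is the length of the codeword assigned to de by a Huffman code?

Repeatedly merge the two smallest:
combine al(7), be(8) → 15
combine 15, ka(30) → 45
combine io(41), 45 → 86
combine th(62), ga(64) → 126
combine de(77), ep(79) → 156
combine 86, 126 → 212
combine 156, 212 → 368
de sits 2 levels below the root, so its codeword is 2 bits.

2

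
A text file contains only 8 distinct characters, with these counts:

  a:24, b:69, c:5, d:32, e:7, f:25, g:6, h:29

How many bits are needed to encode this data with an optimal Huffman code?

Merge the two smallest weights repeatedly:
combine c(5), g(6) → 11
combine e(7), 11 → 18
combine 18, a(24) → 42
combine f(25), h(29) → 54
combine d(32), 42 → 74
combine 54, b(69) → 123
combine 74, 123 → 197
Total encoded bits = sum of merged weights = 11 + 18 + 42 + 54 + 74 + 123 + 197 = 519.

519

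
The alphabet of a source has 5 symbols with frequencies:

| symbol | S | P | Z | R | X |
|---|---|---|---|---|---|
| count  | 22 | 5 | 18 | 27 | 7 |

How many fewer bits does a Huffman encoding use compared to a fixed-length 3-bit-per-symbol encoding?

67

Fixed-length: 3 bits × 79 symbols = 237 bits.
Huffman merges:
P(5) + X(7) → 12
12 + Z(18) → 30
S(22) + R(27) → 49
30 + 49 → 79
Huffman total = 12 + 30 + 49 + 79 = 170 bits.
Saving = 237 − 170 = 67 bits.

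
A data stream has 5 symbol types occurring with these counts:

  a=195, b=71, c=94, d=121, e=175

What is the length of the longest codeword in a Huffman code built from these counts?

3

Merge the two lowest-weight nodes at each step:
b(71) + c(94) → 165
d(121) + 165 → 286
e(175) + a(195) → 370
286 + 370 → 656
The first pair merged (b, c) ends up deepest, at depth 3.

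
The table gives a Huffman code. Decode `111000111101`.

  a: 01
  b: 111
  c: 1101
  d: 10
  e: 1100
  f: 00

bfaba

Read left to right; each codeword is recognised as soon as it completes (prefix code):
  111→b | 00→f | 01→a | 111→b | 01→a
Decoded message: bfaba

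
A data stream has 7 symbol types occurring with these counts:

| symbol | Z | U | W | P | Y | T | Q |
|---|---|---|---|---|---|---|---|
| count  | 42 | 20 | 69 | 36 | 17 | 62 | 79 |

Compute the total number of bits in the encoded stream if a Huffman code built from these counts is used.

864

Merge the two smallest weights repeatedly:
merge Y(17) and U(20): 37
merge P(36) and 37: 73
merge Z(42) and T(62): 104
merge W(69) and 73: 142
merge Q(79) and 104: 183
merge 142 and 183: 325
Each symbol's bit-cost is frequency × depth; summing gives 864 bits (equivalently 37 + 73 + 104 + 142 + 183 + 325).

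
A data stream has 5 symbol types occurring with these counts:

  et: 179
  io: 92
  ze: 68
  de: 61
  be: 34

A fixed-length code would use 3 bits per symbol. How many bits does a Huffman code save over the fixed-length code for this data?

Fixed-length: 3 bits × 434 symbols = 1302 bits.
Huffman merges:
combine be(34), de(61) → 95
combine ze(68), io(92) → 160
combine 95, 160 → 255
combine et(179), 255 → 434
Huffman total = 95 + 160 + 255 + 434 = 944 bits.
Saving = 1302 − 944 = 358 bits.

358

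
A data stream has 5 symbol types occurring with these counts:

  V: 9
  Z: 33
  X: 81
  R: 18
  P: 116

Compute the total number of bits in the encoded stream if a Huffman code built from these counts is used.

Build the Huffman tree bottom-up:
combine V(9), R(18) → 27
combine 27, Z(33) → 60
combine 60, X(81) → 141
combine P(116), 141 → 257
The encoded length is the sum of every internal node's weight: 27 + 60 + 141 + 257 = 485 bits.

485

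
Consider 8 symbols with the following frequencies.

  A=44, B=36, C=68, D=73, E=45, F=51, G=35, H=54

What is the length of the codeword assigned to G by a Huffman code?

4

Huffman merges, smallest pair first:
G(35) + B(36) → 71
A(44) + E(45) → 89
F(51) + H(54) → 105
C(68) + 71 → 139
D(73) + 89 → 162
105 + 139 → 244
162 + 244 → 406
The subtree containing G is merged 4 times, so code length = 4.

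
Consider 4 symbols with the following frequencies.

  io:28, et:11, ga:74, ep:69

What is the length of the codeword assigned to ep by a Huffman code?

2

Huffman merges, smallest pair first:
merge et(11) and io(28): 39
merge 39 and ep(69): 108
merge ga(74) and 108: 182
ep sits 2 levels below the root, so its codeword is 2 bits.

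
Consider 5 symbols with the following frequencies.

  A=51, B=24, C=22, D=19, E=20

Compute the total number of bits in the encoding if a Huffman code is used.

306

Build the Huffman tree bottom-up:
D(19) + E(20) → 39
C(22) + B(24) → 46
39 + 46 → 85
A(51) + 85 → 136
The encoded length is the sum of every internal node's weight: 39 + 46 + 85 + 136 = 306 bits.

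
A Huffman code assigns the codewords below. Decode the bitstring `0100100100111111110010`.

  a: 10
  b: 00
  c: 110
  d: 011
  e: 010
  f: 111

Read left to right; each codeword is recognised as soon as it completes (prefix code):
  010→e | 010→e | 010→e | 011→d | 111→f | 111→f | 00→b | 10→a
Decoded message: eeedffba

eeedffba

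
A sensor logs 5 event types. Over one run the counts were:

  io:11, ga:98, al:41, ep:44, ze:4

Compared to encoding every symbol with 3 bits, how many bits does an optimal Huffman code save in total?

225

Fixed-length: 3 bits × 198 symbols = 594 bits.
Huffman merges:
ze(4) + io(11) → 15
15 + al(41) → 56
ep(44) + 56 → 100
ga(98) + 100 → 198
Huffman total = 15 + 56 + 100 + 198 = 369 bits.
Saving = 594 − 369 = 225 bits.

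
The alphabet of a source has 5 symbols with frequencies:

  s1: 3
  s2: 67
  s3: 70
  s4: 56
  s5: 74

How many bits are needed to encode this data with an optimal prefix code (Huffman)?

599

Merge the two smallest weights repeatedly:
combine s1(3), s4(56) → 59
combine 59, s2(67) → 126
combine s3(70), s5(74) → 144
combine 126, 144 → 270
Each symbol's bit-cost is frequency × depth; summing gives 599 bits (equivalently 59 + 126 + 144 + 270).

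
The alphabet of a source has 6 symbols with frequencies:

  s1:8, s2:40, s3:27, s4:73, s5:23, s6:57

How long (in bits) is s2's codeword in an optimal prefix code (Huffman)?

Build the tree from the bottom:
merge s1(8) and s5(23): 31
merge s3(27) and 31: 58
merge s2(40) and s6(57): 97
merge 58 and s4(73): 131
merge 97 and 131: 228
s2 sits 2 levels below the root, so its codeword is 2 bits.

2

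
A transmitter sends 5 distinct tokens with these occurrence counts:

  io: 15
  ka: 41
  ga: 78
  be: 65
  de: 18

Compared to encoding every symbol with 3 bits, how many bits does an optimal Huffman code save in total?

188

Fixed-length: 3 bits × 217 symbols = 651 bits.
Huffman merges:
combine io(15), de(18) → 33
combine 33, ka(41) → 74
combine be(65), 74 → 139
combine ga(78), 139 → 217
Huffman total = 33 + 74 + 139 + 217 = 463 bits.
Saving = 651 − 463 = 188 bits.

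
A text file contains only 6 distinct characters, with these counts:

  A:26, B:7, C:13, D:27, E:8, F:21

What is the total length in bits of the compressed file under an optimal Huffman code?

247

Build the Huffman tree bottom-up:
B(7) + E(8) → 15
C(13) + 15 → 28
F(21) + A(26) → 47
D(27) + 28 → 55
47 + 55 → 102
Total encoded bits = sum of merged weights = 15 + 28 + 47 + 55 + 102 = 247.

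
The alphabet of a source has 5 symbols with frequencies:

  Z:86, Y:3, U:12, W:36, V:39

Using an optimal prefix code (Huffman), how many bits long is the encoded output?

Greedily combine the two least-frequent nodes:
combine Y(3), U(12) → 15
combine 15, W(36) → 51
combine V(39), 51 → 90
combine Z(86), 90 → 176
Total encoded bits = sum of merged weights = 15 + 51 + 90 + 176 = 332.

332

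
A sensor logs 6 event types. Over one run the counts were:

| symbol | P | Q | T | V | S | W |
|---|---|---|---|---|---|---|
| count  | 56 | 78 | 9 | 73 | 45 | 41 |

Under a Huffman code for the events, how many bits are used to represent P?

2

Repeatedly merge the two smallest:
combine T(9), W(41) → 50
combine S(45), 50 → 95
combine P(56), V(73) → 129
combine Q(78), 95 → 173
combine 129, 173 → 302
The subtree containing P is merged 2 times, so code length = 2.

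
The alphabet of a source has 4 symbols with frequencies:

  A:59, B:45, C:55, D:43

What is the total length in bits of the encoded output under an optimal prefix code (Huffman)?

404

Merge the two smallest weights repeatedly:
merge D(43) and B(45): 88
merge C(55) and A(59): 114
merge 88 and 114: 202
Each symbol's bit-cost is frequency × depth; summing gives 404 bits (equivalently 88 + 114 + 202).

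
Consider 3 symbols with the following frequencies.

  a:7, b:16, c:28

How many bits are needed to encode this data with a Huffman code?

74

Greedily combine the two least-frequent nodes:
combine a(7), b(16) → 23
combine 23, c(28) → 51
Each symbol's bit-cost is frequency × depth; summing gives 74 bits (equivalently 23 + 51).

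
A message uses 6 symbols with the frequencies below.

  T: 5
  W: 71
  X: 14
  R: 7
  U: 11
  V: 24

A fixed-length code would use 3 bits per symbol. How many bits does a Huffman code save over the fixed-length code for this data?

Fixed-length: 3 bits × 132 symbols = 396 bits.
Huffman merges:
combine T(5), R(7) → 12
combine U(11), 12 → 23
combine X(14), 23 → 37
combine V(24), 37 → 61
combine 61, W(71) → 132
Huffman total = 12 + 23 + 37 + 61 + 132 = 265 bits.
Saving = 396 − 265 = 131 bits.

131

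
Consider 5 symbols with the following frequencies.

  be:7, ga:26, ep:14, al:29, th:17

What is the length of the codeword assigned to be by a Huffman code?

Huffman merges, smallest pair first:
merge be(7) and ep(14): 21
merge th(17) and 21: 38
merge ga(26) and al(29): 55
merge 38 and 55: 93
be sits 3 levels below the root, so its codeword is 3 bits.

3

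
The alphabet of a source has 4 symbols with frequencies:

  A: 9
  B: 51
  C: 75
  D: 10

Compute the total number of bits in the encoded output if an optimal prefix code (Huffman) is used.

Merge the two smallest weights repeatedly:
A(9) + D(10) → 19
19 + B(51) → 70
70 + C(75) → 145
Total encoded bits = sum of merged weights = 19 + 70 + 145 = 234.

234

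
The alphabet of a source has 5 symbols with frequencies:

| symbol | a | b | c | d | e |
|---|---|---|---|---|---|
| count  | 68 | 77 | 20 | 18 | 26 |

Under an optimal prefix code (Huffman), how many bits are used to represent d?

Build the tree from the bottom:
merge d(18) and c(20): 38
merge e(26) and 38: 64
merge 64 and a(68): 132
merge b(77) and 132: 209
The subtree containing d is merged 4 times, so code length = 4.

4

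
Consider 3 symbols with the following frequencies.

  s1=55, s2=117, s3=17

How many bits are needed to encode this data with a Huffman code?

261

Build the Huffman tree bottom-up:
combine s3(17), s1(55) → 72
combine 72, s2(117) → 189
Total encoded bits = sum of merged weights = 72 + 189 = 261.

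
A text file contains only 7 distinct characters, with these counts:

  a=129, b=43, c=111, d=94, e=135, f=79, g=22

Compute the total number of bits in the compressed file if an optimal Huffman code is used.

Merge the two smallest weights repeatedly:
combine g(22), b(43) → 65
combine 65, f(79) → 144
combine d(94), c(111) → 205
combine a(129), e(135) → 264
combine 144, 205 → 349
combine 264, 349 → 613
Each symbol's bit-cost is frequency × depth; summing gives 1640 bits (equivalently 65 + 144 + 205 + 264 + 349 + 613).

1640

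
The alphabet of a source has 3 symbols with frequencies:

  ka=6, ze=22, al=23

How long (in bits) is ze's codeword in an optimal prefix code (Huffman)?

Build the tree from the bottom:
combine ka(6), ze(22) → 28
combine al(23), 28 → 51
The subtree containing ze is merged 2 times, so code length = 2.

2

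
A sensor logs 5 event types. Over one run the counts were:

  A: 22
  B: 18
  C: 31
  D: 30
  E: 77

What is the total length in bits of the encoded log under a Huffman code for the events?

Build the Huffman tree bottom-up:
B(18) + A(22) → 40
D(30) + C(31) → 61
40 + 61 → 101
E(77) + 101 → 178
Each symbol's bit-cost is frequency × depth; summing gives 380 bits (equivalently 40 + 61 + 101 + 178).

380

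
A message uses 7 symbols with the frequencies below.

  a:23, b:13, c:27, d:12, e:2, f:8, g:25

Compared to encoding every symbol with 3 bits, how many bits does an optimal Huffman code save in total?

Fixed-length: 3 bits × 110 symbols = 330 bits.
Huffman merges:
combine e(2), f(8) → 10
combine 10, d(12) → 22
combine b(13), 22 → 35
combine a(23), g(25) → 48
combine c(27), 35 → 62
combine 48, 62 → 110
Huffman total = 10 + 22 + 35 + 48 + 62 + 110 = 287 bits.
Saving = 330 − 287 = 43 bits.

43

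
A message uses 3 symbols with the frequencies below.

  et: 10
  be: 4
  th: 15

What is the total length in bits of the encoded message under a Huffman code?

Merge the two smallest weights repeatedly:
merge be(4) and et(10): 14
merge 14 and th(15): 29
Total encoded bits = sum of merged weights = 14 + 29 = 43.

43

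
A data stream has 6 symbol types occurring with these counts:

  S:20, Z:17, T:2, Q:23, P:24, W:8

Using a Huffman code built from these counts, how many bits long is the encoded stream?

Build the Huffman tree bottom-up:
T(2) + W(8) → 10
10 + Z(17) → 27
S(20) + Q(23) → 43
P(24) + 27 → 51
43 + 51 → 94
The encoded length is the sum of every internal node's weight: 10 + 27 + 43 + 51 + 94 = 225 bits.

225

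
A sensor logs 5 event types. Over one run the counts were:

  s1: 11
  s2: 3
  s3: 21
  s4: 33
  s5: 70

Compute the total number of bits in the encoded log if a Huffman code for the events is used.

255

Build the Huffman tree bottom-up:
merge s2(3) and s1(11): 14
merge 14 and s3(21): 35
merge s4(33) and 35: 68
merge 68 and s5(70): 138
The encoded length is the sum of every internal node's weight: 14 + 35 + 68 + 138 = 255 bits.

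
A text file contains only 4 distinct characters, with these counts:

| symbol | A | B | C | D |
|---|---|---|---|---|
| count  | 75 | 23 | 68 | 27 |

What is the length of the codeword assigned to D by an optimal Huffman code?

3

Repeatedly merge the two smallest:
merge B(23) and D(27): 50
merge 50 and C(68): 118
merge A(75) and 118: 193
The subtree containing D is merged 3 times, so code length = 3.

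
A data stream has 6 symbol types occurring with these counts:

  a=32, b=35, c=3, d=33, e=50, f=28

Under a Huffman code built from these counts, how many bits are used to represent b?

Huffman merges, smallest pair first:
merge c(3) and f(28): 31
merge 31 and a(32): 63
merge d(33) and b(35): 68
merge e(50) and 63: 113
merge 68 and 113: 181
b sits 2 levels below the root, so its codeword is 2 bits.

2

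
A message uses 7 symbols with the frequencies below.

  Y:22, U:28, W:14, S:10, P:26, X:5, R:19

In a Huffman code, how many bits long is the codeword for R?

Build the tree from the bottom:
X(5) + S(10) → 15
W(14) + 15 → 29
R(19) + Y(22) → 41
P(26) + U(28) → 54
29 + 41 → 70
54 + 70 → 124
R's leaf is at depth 3, giving a 3-bit codeword.

3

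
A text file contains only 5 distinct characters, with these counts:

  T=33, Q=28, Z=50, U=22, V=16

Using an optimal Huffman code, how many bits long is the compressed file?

336

Build the Huffman tree bottom-up:
combine V(16), U(22) → 38
combine Q(28), T(33) → 61
combine 38, Z(50) → 88
combine 61, 88 → 149
The encoded length is the sum of every internal node's weight: 38 + 61 + 88 + 149 = 336 bits.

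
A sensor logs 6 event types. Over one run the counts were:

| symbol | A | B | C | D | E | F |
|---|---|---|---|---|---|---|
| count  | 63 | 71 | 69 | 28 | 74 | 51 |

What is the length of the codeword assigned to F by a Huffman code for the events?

Build the tree from the bottom:
D(28) + F(51) → 79
A(63) + C(69) → 132
B(71) + E(74) → 145
79 + 132 → 211
145 + 211 → 356
F's leaf is at depth 3, giving a 3-bit codeword.

3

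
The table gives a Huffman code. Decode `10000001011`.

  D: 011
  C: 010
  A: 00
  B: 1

Read left to right; each codeword is recognised as soon as it completes (prefix code):
  1→B | 00→A | 00→A | 00→A | 1→B | 011→D
Decoded message: BAAABD

BAAABD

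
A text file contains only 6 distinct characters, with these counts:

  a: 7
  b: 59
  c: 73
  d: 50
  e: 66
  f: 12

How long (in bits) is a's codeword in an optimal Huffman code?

Huffman merges, smallest pair first:
merge a(7) and f(12): 19
merge 19 and d(50): 69
merge b(59) and e(66): 125
merge 69 and c(73): 142
merge 125 and 142: 267
The subtree containing a is merged 4 times, so code length = 4.

4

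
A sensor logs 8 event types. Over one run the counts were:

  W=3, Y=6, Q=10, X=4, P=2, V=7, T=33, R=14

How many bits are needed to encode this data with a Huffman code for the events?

Merge the two smallest weights repeatedly:
merge P(2) and W(3): 5
merge X(4) and 5: 9
merge Y(6) and V(7): 13
merge 9 and Q(10): 19
merge 13 and R(14): 27
merge 19 and 27: 46
merge T(33) and 46: 79
Total encoded bits = sum of merged weights = 5 + 9 + 13 + 19 + 27 + 46 + 79 = 198.

198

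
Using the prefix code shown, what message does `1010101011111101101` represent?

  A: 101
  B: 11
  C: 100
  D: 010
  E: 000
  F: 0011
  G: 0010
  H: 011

ADABBAA

Read left to right; each codeword is recognised as soon as it completes (prefix code):
  101→A | 010→D | 101→A | 11→B | 11→B | 101→A | 101→A
Decoded message: ADABBAA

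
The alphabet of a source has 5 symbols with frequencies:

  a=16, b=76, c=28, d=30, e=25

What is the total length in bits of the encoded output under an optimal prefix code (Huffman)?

Merge the two smallest weights repeatedly:
combine a(16), e(25) → 41
combine c(28), d(30) → 58
combine 41, 58 → 99
combine b(76), 99 → 175
The encoded length is the sum of every internal node's weight: 41 + 58 + 99 + 175 = 373 bits.

373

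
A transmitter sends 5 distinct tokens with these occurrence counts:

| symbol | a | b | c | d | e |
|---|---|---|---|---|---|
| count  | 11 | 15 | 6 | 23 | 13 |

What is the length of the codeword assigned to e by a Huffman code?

2

Build the tree from the bottom:
merge c(6) and a(11): 17
merge e(13) and b(15): 28
merge 17 and d(23): 40
merge 28 and 40: 68
e's leaf is at depth 2, giving a 2-bit codeword.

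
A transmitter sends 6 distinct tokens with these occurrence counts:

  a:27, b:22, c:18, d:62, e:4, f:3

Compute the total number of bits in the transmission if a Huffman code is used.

Greedily combine the two least-frequent nodes:
f(3) + e(4) → 7
7 + c(18) → 25
b(22) + 25 → 47
a(27) + 47 → 74
d(62) + 74 → 136
Each symbol's bit-cost is frequency × depth; summing gives 289 bits (equivalently 7 + 25 + 47 + 74 + 136).

289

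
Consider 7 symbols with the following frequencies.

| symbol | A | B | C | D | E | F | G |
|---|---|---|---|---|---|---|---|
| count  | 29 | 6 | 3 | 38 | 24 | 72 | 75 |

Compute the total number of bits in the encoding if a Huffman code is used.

598

Merge the two smallest weights repeatedly:
merge C(3) and B(6): 9
merge 9 and E(24): 33
merge A(29) and 33: 62
merge D(38) and 62: 100
merge F(72) and G(75): 147
merge 100 and 147: 247
The encoded length is the sum of every internal node's weight: 9 + 33 + 62 + 100 + 147 + 247 = 598 bits.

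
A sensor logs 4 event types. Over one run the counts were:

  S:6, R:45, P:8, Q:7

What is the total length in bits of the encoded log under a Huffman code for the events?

100

Greedily combine the two least-frequent nodes:
S(6) + Q(7) → 13
P(8) + 13 → 21
21 + R(45) → 66
Each symbol's bit-cost is frequency × depth; summing gives 100 bits (equivalently 13 + 21 + 66).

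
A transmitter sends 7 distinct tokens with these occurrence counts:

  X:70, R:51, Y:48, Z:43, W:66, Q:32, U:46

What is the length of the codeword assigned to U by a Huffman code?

Repeatedly merge the two smallest:
Q(32) + Z(43) → 75
U(46) + Y(48) → 94
R(51) + W(66) → 117
X(70) + 75 → 145
94 + 117 → 211
145 + 211 → 356
U's leaf is at depth 3, giving a 3-bit codeword.

3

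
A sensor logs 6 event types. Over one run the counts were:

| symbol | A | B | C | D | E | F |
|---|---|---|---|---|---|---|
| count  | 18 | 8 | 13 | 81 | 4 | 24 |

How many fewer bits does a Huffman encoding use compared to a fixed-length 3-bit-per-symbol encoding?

Fixed-length: 3 bits × 148 symbols = 444 bits.
Huffman merges:
E(4) + B(8) → 12
12 + C(13) → 25
A(18) + F(24) → 42
25 + 42 → 67
67 + D(81) → 148
Huffman total = 12 + 25 + 42 + 67 + 148 = 294 bits.
Saving = 444 − 294 = 150 bits.

150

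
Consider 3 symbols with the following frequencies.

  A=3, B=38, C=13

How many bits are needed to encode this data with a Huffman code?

70

Merge the two smallest weights repeatedly:
merge A(3) and C(13): 16
merge 16 and B(38): 54
Total encoded bits = sum of merged weights = 16 + 54 = 70.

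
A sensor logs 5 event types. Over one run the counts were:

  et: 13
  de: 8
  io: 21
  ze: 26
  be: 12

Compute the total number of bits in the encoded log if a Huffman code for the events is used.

Greedily combine the two least-frequent nodes:
de(8) + be(12) → 20
et(13) + 20 → 33
io(21) + ze(26) → 47
33 + 47 → 80
Total encoded bits = sum of merged weights = 20 + 33 + 47 + 80 = 180.

180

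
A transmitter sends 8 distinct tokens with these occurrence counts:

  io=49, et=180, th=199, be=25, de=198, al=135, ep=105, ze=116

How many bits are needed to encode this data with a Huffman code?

Greedily combine the two least-frequent nodes:
be(25) + io(49) → 74
74 + ep(105) → 179
ze(116) + al(135) → 251
179 + et(180) → 359
de(198) + th(199) → 397
251 + 359 → 610
397 + 610 → 1007
Total encoded bits = sum of merged weights = 74 + 179 + 251 + 359 + 397 + 610 + 1007 = 2877.

2877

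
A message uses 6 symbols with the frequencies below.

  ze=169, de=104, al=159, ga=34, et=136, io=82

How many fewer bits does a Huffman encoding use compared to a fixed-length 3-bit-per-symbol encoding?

348

Fixed-length: 3 bits × 684 symbols = 2052 bits.
Huffman merges:
combine ga(34), io(82) → 116
combine de(104), 116 → 220
combine et(136), al(159) → 295
combine ze(169), 220 → 389
combine 295, 389 → 684
Huffman total = 116 + 220 + 295 + 389 + 684 = 1704 bits.
Saving = 2052 − 1704 = 348 bits.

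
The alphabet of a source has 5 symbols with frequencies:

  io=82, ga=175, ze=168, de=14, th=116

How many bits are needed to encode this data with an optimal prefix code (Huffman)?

Build the Huffman tree bottom-up:
de(14) + io(82) → 96
96 + th(116) → 212
ze(168) + ga(175) → 343
212 + 343 → 555
The encoded length is the sum of every internal node's weight: 96 + 212 + 343 + 555 = 1206 bits.

1206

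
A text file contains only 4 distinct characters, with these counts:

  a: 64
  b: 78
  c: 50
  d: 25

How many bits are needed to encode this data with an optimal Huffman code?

Build the Huffman tree bottom-up:
combine d(25), c(50) → 75
combine a(64), 75 → 139
combine b(78), 139 → 217
Each symbol's bit-cost is frequency × depth; summing gives 431 bits (equivalently 75 + 139 + 217).

431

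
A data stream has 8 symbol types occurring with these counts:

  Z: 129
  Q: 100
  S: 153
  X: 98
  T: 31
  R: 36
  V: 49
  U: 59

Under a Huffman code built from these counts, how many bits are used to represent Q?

Huffman merges, smallest pair first:
combine T(31), R(36) → 67
combine V(49), U(59) → 108
combine 67, X(98) → 165
combine Q(100), 108 → 208
combine Z(129), S(153) → 282
combine 165, 208 → 373
combine 282, 373 → 655
Q's leaf is at depth 3, giving a 3-bit codeword.

3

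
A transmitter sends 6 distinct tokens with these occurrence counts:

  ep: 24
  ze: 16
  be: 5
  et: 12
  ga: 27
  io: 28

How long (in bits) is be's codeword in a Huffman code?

Build the tree from the bottom:
combine be(5), et(12) → 17
combine ze(16), 17 → 33
combine ep(24), ga(27) → 51
combine io(28), 33 → 61
combine 51, 61 → 112
be sits 4 levels below the root, so its codeword is 4 bits.

4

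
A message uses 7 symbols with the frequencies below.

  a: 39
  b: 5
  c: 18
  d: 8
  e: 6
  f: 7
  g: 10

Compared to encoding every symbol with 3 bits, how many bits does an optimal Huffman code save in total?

Fixed-length: 3 bits × 93 symbols = 279 bits.
Huffman merges:
b(5) + e(6) → 11
f(7) + d(8) → 15
g(10) + 11 → 21
15 + c(18) → 33
21 + 33 → 54
a(39) + 54 → 93
Huffman total = 11 + 15 + 21 + 33 + 54 + 93 = 227 bits.
Saving = 279 − 227 = 52 bits.

52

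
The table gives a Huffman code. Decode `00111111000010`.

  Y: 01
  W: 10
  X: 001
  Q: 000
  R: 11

Read left to right; each codeword is recognised as soon as it completes (prefix code):
  001→X | 11→R | 11→R | 10→W | 000→Q | 10→W
Decoded message: XRRWQW

XRRWQW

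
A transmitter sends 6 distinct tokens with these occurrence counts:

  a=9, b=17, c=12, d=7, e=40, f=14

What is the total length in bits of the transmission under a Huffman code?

Greedily combine the two least-frequent nodes:
merge d(7) and a(9): 16
merge c(12) and f(14): 26
merge 16 and b(17): 33
merge 26 and 33: 59
merge e(40) and 59: 99
The encoded length is the sum of every internal node's weight: 16 + 26 + 33 + 59 + 99 = 233 bits.

233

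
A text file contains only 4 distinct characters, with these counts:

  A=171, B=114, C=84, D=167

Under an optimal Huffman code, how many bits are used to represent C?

2

Build the tree from the bottom:
C(84) + B(114) → 198
D(167) + A(171) → 338
198 + 338 → 536
C sits 2 levels below the root, so its codeword is 2 bits.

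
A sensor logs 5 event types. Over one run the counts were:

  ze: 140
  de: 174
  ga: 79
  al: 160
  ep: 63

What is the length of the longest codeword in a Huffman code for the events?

Merge the two lowest-weight nodes at each step:
merge ep(63) and ga(79): 142
merge ze(140) and 142: 282
merge al(160) and de(174): 334
merge 282 and 334: 616
Maximum depth reached is 3.

3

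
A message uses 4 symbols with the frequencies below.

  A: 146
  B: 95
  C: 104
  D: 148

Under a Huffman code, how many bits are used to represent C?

2

Huffman merges, smallest pair first:
merge B(95) and C(104): 199
merge A(146) and D(148): 294
merge 199 and 294: 493
C's leaf is at depth 2, giving a 2-bit codeword.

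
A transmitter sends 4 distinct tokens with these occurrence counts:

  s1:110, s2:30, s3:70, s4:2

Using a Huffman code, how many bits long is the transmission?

346

Build the Huffman tree bottom-up:
combine s4(2), s2(30) → 32
combine 32, s3(70) → 102
combine 102, s1(110) → 212
Each symbol's bit-cost is frequency × depth; summing gives 346 bits (equivalently 32 + 102 + 212).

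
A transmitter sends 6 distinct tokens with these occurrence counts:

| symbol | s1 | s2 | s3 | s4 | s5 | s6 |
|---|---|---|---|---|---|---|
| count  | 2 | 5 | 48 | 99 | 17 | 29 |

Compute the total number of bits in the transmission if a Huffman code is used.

385

Merge the two smallest weights repeatedly:
combine s1(2), s2(5) → 7
combine 7, s5(17) → 24
combine 24, s6(29) → 53
combine s3(48), 53 → 101
combine s4(99), 101 → 200
The encoded length is the sum of every internal node's weight: 7 + 24 + 53 + 101 + 200 = 385 bits.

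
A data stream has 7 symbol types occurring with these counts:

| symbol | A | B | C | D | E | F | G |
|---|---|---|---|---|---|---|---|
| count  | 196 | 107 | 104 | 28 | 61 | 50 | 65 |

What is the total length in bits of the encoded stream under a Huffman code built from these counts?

1608

Merge the two smallest weights repeatedly:
D(28) + F(50) → 78
E(61) + G(65) → 126
78 + C(104) → 182
B(107) + 126 → 233
182 + A(196) → 378
233 + 378 → 611
Each symbol's bit-cost is frequency × depth; summing gives 1608 bits (equivalently 78 + 126 + 182 + 233 + 378 + 611).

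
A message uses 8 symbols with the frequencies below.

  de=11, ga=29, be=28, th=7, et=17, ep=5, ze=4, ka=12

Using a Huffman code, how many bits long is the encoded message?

Greedily combine the two least-frequent nodes:
combine ze(4), ep(5) → 9
combine th(7), 9 → 16
combine de(11), ka(12) → 23
combine 16, et(17) → 33
combine 23, be(28) → 51
combine ga(29), 33 → 62
combine 51, 62 → 113
Each symbol's bit-cost is frequency × depth; summing gives 307 bits (equivalently 9 + 16 + 23 + 33 + 51 + 62 + 113).

307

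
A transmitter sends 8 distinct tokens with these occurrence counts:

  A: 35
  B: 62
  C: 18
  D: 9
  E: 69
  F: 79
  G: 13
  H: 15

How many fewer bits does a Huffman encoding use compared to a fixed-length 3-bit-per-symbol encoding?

Fixed-length: 3 bits × 300 symbols = 900 bits.
Huffman merges:
combine D(9), G(13) → 22
combine H(15), C(18) → 33
combine 22, 33 → 55
combine A(35), 55 → 90
combine B(62), E(69) → 131
combine F(79), 90 → 169
combine 131, 169 → 300
Huffman total = 22 + 33 + 55 + 90 + 131 + 169 + 300 = 800 bits.
Saving = 900 − 800 = 100 bits.

100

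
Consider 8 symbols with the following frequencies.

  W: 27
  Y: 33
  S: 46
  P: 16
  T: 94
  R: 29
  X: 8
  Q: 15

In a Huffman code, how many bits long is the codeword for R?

Build the tree from the bottom:
combine X(8), Q(15) → 23
combine P(16), 23 → 39
combine W(27), R(29) → 56
combine Y(33), 39 → 72
combine S(46), 56 → 102
combine 72, T(94) → 166
combine 102, 166 → 268
The subtree containing R is merged 3 times, so code length = 3.

3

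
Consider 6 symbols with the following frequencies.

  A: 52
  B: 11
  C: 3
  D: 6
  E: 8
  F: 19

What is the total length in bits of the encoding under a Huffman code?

Build the Huffman tree bottom-up:
C(3) + D(6) → 9
E(8) + 9 → 17
B(11) + 17 → 28
F(19) + 28 → 47
47 + A(52) → 99
Total encoded bits = sum of merged weights = 9 + 17 + 28 + 47 + 99 = 200.

200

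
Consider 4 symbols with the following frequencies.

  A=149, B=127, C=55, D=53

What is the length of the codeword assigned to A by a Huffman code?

1

Huffman merges, smallest pair first:
merge D(53) and C(55): 108
merge 108 and B(127): 235
merge A(149) and 235: 384
A sits one level below the root: a 1-bit codeword.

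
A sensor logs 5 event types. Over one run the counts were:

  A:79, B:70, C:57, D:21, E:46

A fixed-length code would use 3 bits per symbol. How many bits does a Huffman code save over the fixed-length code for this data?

206

Fixed-length: 3 bits × 273 symbols = 819 bits.
Huffman merges:
merge D(21) and E(46): 67
merge C(57) and 67: 124
merge B(70) and A(79): 149
merge 124 and 149: 273
Huffman total = 67 + 124 + 149 + 273 = 613 bits.
Saving = 819 − 613 = 206 bits.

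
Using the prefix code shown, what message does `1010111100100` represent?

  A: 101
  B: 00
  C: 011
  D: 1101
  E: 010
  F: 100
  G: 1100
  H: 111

Read left to right; each codeword is recognised as soon as it completes (prefix code):
  101→A | 011→C | 1100→G | 100→F
Decoded message: ACGF

ACGF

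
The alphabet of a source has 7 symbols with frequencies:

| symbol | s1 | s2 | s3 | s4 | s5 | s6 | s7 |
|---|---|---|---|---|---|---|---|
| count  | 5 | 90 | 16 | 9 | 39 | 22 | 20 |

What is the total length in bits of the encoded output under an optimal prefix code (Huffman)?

467

Greedily combine the two least-frequent nodes:
combine s1(5), s4(9) → 14
combine 14, s3(16) → 30
combine s7(20), s6(22) → 42
combine 30, s5(39) → 69
combine 42, 69 → 111
combine s2(90), 111 → 201
Total encoded bits = sum of merged weights = 14 + 30 + 42 + 69 + 111 + 201 = 467.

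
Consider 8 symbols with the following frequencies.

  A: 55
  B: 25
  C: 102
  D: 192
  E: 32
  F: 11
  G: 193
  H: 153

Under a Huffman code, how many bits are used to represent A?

4

Build the tree from the bottom:
combine F(11), B(25) → 36
combine E(32), 36 → 68
combine A(55), 68 → 123
combine C(102), 123 → 225
combine H(153), D(192) → 345
combine G(193), 225 → 418
combine 345, 418 → 763
The subtree containing A is merged 4 times, so code length = 4.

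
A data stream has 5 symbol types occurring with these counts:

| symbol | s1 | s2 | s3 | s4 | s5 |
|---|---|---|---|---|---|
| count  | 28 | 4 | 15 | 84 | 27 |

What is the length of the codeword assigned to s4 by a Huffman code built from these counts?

Huffman merges, smallest pair first:
combine s2(4), s3(15) → 19
combine 19, s5(27) → 46
combine s1(28), 46 → 74
combine 74, s4(84) → 158
s4 sits one level below the root: a 1-bit codeword.

1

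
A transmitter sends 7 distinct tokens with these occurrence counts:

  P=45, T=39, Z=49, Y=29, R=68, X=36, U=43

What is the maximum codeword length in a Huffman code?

Merge the two lowest-weight nodes at each step:
Y(29) + X(36) → 65
T(39) + U(43) → 82
P(45) + Z(49) → 94
65 + R(68) → 133
82 + 94 → 176
133 + 176 → 309
The first pair merged (Y, X) ends up deepest, at depth 3.

3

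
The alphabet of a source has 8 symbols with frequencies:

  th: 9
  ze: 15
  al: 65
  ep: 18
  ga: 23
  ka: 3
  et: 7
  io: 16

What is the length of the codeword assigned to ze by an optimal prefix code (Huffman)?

Build the tree from the bottom:
ka(3) + et(7) → 10
th(9) + 10 → 19
ze(15) + io(16) → 31
ep(18) + 19 → 37
ga(23) + 31 → 54
37 + 54 → 91
al(65) + 91 → 156
ze's leaf is at depth 4, giving a 4-bit codeword.

4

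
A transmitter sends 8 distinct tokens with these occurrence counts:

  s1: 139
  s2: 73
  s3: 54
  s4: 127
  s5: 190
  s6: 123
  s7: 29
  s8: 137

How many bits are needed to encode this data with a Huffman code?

2509

Build the Huffman tree bottom-up:
merge s7(29) and s3(54): 83
merge s2(73) and 83: 156
merge s6(123) and s4(127): 250
merge s8(137) and s1(139): 276
merge 156 and s5(190): 346
merge 250 and 276: 526
merge 346 and 526: 872
Total encoded bits = sum of merged weights = 83 + 156 + 250 + 276 + 346 + 526 + 872 = 2509.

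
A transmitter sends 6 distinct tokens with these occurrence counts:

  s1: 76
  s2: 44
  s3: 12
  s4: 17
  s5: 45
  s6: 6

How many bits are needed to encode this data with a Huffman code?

Merge the two smallest weights repeatedly:
s6(6) + s3(12) → 18
s4(17) + 18 → 35
35 + s2(44) → 79
s5(45) + s1(76) → 121
79 + 121 → 200
Each symbol's bit-cost is frequency × depth; summing gives 453 bits (equivalently 18 + 35 + 79 + 121 + 200).

453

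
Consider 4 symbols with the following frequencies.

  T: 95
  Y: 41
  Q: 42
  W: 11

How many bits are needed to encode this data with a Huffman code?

Merge the two smallest weights repeatedly:
W(11) + Y(41) → 52
Q(42) + 52 → 94
94 + T(95) → 189
Total encoded bits = sum of merged weights = 52 + 94 + 189 = 335.

335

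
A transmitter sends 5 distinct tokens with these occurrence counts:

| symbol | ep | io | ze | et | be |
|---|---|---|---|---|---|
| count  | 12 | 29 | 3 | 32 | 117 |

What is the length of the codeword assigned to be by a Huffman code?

1

Huffman merges, smallest pair first:
ze(3) + ep(12) → 15
15 + io(29) → 44
et(32) + 44 → 76
76 + be(117) → 193
be sits one level below the root: a 1-bit codeword.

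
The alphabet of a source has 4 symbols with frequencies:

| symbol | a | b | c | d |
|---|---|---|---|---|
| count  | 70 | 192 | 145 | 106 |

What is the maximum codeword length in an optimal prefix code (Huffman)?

3

Merge the two lowest-weight nodes at each step:
merge a(70) and d(106): 176
merge c(145) and 176: 321
merge b(192) and 321: 513
The first pair merged (a, d) ends up deepest, at depth 3.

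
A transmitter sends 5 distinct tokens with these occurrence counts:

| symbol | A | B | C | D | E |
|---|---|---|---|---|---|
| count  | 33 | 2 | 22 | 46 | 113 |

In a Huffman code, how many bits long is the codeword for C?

4

Build the tree from the bottom:
combine B(2), C(22) → 24
combine 24, A(33) → 57
combine D(46), 57 → 103
combine 103, E(113) → 216
The subtree containing C is merged 4 times, so code length = 4.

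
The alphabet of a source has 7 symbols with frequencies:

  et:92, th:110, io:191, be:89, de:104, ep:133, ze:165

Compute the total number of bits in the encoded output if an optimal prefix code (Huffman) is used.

Greedily combine the two least-frequent nodes:
merge be(89) and et(92): 181
merge de(104) and th(110): 214
merge ep(133) and ze(165): 298
merge 181 and io(191): 372
merge 214 and 298: 512
merge 372 and 512: 884
The encoded length is the sum of every internal node's weight: 181 + 214 + 298 + 372 + 512 + 884 = 2461 bits.

2461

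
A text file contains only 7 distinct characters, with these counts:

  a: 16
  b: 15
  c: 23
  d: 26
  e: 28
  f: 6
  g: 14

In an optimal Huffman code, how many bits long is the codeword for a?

3

Repeatedly merge the two smallest:
combine f(6), g(14) → 20
combine b(15), a(16) → 31
combine 20, c(23) → 43
combine d(26), e(28) → 54
combine 31, 43 → 74
combine 54, 74 → 128
a sits 3 levels below the root, so its codeword is 3 bits.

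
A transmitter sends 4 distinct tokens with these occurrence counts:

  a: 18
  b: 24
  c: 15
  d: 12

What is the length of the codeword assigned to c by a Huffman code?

2

Repeatedly merge the two smallest:
d(12) + c(15) → 27
a(18) + b(24) → 42
27 + 42 → 69
c sits 2 levels below the root, so its codeword is 2 bits.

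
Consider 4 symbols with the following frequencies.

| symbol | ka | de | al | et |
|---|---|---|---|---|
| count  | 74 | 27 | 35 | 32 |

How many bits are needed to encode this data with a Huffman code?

321

Greedily combine the two least-frequent nodes:
de(27) + et(32) → 59
al(35) + 59 → 94
ka(74) + 94 → 168
The encoded length is the sum of every internal node's weight: 59 + 94 + 168 = 321 bits.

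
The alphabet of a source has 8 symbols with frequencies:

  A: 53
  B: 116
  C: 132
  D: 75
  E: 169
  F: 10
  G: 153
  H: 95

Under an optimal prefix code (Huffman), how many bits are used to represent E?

Repeatedly merge the two smallest:
combine F(10), A(53) → 63
combine 63, D(75) → 138
combine H(95), B(116) → 211
combine C(132), 138 → 270
combine G(153), E(169) → 322
combine 211, 270 → 481
combine 322, 481 → 803
The subtree containing E is merged 2 times, so code length = 2.

2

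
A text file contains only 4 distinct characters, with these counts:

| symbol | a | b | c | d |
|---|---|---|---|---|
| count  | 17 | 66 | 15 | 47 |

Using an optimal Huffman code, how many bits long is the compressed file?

256

Merge the two smallest weights repeatedly:
merge c(15) and a(17): 32
merge 32 and d(47): 79
merge b(66) and 79: 145
Total encoded bits = sum of merged weights = 32 + 79 + 145 = 256.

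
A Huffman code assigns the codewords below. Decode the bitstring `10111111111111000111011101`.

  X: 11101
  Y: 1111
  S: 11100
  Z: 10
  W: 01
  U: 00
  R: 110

Read left to right; each codeword is recognised as soon as it completes (prefix code):
  10→Z | 1111→Y | 1111→Y | 1111→Y | 00→U | 01→W | 110→R | 11101→X
Decoded message: ZYYYUWRX

ZYYYUWRX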